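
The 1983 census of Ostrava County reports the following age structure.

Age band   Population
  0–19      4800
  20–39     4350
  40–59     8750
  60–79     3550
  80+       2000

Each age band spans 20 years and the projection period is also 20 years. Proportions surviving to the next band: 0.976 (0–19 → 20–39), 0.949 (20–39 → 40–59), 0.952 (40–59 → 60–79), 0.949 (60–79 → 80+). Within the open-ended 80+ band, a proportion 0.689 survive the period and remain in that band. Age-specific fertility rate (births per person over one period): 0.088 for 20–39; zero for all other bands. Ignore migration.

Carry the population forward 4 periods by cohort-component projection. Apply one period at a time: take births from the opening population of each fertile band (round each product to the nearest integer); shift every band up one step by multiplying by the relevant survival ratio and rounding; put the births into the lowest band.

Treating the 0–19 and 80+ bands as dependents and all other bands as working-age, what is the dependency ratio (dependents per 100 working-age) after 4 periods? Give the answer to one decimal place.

1588.1

[period 1]
Births: 4350 × 0.088 = 383
20–39: 4800 × 0.976 = 4685
40–59: 4350 × 0.949 = 4128
60–79: 8750 × 0.952 = 8330
80+: 3550 × 0.949 + 2000 × 0.689 = 3369 + 1378 = 4747
Giving 383 / 4685 / 4128 / 8330 / 4747.
[period 2]
Births: 4685 × 0.088 = 412
20–39: 383 × 0.976 = 374
40–59: 4685 × 0.949 = 4446
60–79: 4128 × 0.952 = 3930
80+: 8330 × 0.949 + 4747 × 0.689 = 7905 + 3271 = 11176
Giving 412 / 374 / 4446 / 3930 / 11176.
[period 3]
Births: 374 × 0.088 = 33
20–39: 412 × 0.976 = 402
40–59: 374 × 0.949 = 355
60–79: 4446 × 0.952 = 4233
80+: 3930 × 0.949 + 11176 × 0.689 = 3730 + 7700 = 11430
Giving 33 / 402 / 355 / 4233 / 11430.
[period 4]
Births: 402 × 0.088 = 35
20–39: 33 × 0.976 = 32
40–59: 402 × 0.949 = 381
60–79: 355 × 0.952 = 338
80+: 4233 × 0.949 + 11430 × 0.689 = 4017 + 7875 = 11892
Giving 35 / 32 / 381 / 338 / 11892.
Dependents (band 0–19 + band 80+) = 35 + 11892 = 11927; working-age = 751; ratio = 11927/751 × 100 = 1588.1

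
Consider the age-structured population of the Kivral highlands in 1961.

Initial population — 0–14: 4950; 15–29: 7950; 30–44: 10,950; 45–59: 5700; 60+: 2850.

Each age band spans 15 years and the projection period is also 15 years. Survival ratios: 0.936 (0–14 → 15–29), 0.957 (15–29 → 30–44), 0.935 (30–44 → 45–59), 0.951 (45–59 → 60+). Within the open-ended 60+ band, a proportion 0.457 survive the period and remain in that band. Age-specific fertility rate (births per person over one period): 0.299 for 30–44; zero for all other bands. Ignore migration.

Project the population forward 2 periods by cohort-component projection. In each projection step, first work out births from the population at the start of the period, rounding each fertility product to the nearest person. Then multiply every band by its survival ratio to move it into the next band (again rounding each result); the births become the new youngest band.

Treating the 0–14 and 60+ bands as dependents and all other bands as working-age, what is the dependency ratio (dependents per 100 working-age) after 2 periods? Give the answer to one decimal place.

103.2

Let band 1 be 0–14 through band 5 = 60+.
Period 1.
Births: 10950 × 0.299 = 3274
Band 2: 4950 × 0.936 = 4633
Band 3: 7950 × 0.957 = 7608
Band 4: 10950 × 0.935 = 10238
Band 5: 5700 × 0.951 + 2850 × 0.457 = 5421 + 1302 = 6723
Population now: 0–14=3274, 15–29=4633, 30–44=7608, 45–59=10238, 60+=6723
Period 2.
Births: 7608 × 0.299 = 2275
Band 2: 3274 × 0.936 = 3064
Band 3: 4633 × 0.957 = 4434
Band 4: 7608 × 0.935 = 7113
Band 5: 10238 × 0.951 + 6723 × 0.457 = 9736 + 3072 = 12808
Population now: 0–14=2275, 15–29=3064, 30–44=4434, 45–59=7113, 60+=12808
Dependents (band 0–14 + band 60+) = 2275 + 12808 = 15083; working-age = 14611; ratio = 15083/14611 × 100 = 103.2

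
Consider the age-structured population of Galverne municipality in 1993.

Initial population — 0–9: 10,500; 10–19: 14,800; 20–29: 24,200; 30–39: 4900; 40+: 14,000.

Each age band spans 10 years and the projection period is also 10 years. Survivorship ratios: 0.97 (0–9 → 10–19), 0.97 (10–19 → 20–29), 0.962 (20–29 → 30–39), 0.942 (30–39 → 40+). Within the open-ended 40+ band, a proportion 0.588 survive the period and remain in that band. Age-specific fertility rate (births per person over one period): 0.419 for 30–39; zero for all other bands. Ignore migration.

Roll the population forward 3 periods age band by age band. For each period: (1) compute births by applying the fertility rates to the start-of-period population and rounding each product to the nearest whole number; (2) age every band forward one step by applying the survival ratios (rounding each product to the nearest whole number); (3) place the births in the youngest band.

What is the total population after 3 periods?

57028

— Period 1 —
Births: 4900 × 0.419 = 2053
10–19: 10500 × 0.97 = 10185
20–29: 14800 × 0.97 = 14356
30–39: 24200 × 0.962 = 23280
40+: 4900 × 0.942 + 14000 × 0.588 = 4616 + 8232 = 12848
Population now: 0–9=2053, 10–19=10185, 20–29=14356, 30–39=23280, 40+=12848
— Period 2 —
Births: 23280 × 0.419 = 9754
10–19: 2053 × 0.97 = 1991
20–29: 10185 × 0.97 = 9879
30–39: 14356 × 0.962 = 13810
40+: 23280 × 0.942 + 12848 × 0.588 = 21930 + 7555 = 29485
Population now: 0–9=9754, 10–19=1991, 20–29=9879, 30–39=13810, 40+=29485
— Period 3 —
Births: 13810 × 0.419 = 5786
10–19: 9754 × 0.97 = 9461
20–29: 1991 × 0.97 = 1931
30–39: 9879 × 0.962 = 9504
40+: 13810 × 0.942 + 29485 × 0.588 = 13009 + 17337 = 30346
Population now: 0–9=5786, 10–19=9461, 20–29=1931, 30–39=9504, 40+=30346
Total after period 3: 5786 + 9461 + 1931 + 9504 + 30346 = 57028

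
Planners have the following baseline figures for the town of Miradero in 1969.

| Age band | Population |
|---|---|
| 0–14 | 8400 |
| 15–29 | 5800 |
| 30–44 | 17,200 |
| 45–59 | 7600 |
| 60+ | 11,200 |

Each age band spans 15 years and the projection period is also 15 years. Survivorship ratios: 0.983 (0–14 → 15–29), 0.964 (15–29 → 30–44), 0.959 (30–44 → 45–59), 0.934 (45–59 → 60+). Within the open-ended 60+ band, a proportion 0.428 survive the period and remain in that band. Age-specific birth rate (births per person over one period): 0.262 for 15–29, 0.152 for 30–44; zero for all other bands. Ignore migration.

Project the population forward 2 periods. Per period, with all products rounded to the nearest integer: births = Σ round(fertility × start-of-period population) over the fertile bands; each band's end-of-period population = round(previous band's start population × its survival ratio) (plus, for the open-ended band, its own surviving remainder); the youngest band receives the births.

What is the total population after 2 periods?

Let band 1 be 0–14 through band 5 = 60+.
Period 1.
Births: 5800 × 0.262 = 1520, 17200 × 0.152 = 2614 — total 4134
Band 2: 8400 × 0.983 = 8257
Band 3: 5800 × 0.964 = 5591
Band 4: 17200 × 0.959 = 16495
Band 5: 7600 × 0.934 + 11200 × 0.428 = 7098 + 4794 = 11892
End of period: [4134, 8257, 5591, 16495, 11892]
Period 2.
Births: 8257 × 0.262 = 2163, 5591 × 0.152 = 850 — total 3013
Band 2: 4134 × 0.983 = 4064
Band 3: 8257 × 0.964 = 7960
Band 4: 5591 × 0.959 = 5362
Band 5: 16495 × 0.934 + 11892 × 0.428 = 15406 + 5090 = 20496
End of period: [3013, 4064, 7960, 5362, 20496]
Total after period 2: 3013 + 4064 + 7960 + 5362 + 20496 = 40895

40895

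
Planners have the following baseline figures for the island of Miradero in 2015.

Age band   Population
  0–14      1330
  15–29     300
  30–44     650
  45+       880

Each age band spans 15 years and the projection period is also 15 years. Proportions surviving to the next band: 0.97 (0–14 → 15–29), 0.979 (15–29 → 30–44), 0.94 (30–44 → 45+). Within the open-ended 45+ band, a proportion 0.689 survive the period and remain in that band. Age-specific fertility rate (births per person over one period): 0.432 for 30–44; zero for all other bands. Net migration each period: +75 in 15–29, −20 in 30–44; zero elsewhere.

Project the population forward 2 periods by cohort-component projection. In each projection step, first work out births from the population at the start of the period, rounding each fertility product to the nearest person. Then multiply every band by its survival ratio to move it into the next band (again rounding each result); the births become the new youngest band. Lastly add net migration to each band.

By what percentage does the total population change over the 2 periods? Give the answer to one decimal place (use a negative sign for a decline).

-8.9

— Period 1 —
Births: 650 * 0.432 = 281
15–29: 1330 * 0.97 = 1290
30–44: 300 * 0.979 = 294
45+: 650 * 0.94 + 880 * 0.689 = 611 + 606 = 1217
Net migration: 15–29 + 75 → 1365; 30–44 − 20 → 274
Population now: 0–14=281, 15–29=1365, 30–44=274, 45+=1217
— Period 2 —
Births: 274 * 0.432 = 118
15–29: 281 * 0.97 = 273
30–44: 1365 * 0.979 = 1336
45+: 274 * 0.94 + 1217 * 0.689 = 258 + 839 = 1097
Net migration: 15–29 + 75 → 348; 30–44 − 20 → 1316
Population now: 0–14=118, 15–29=348, 30–44=1316, 45+=1097
Total: 3160 → 2879; change = -281; percentage change = -8.9%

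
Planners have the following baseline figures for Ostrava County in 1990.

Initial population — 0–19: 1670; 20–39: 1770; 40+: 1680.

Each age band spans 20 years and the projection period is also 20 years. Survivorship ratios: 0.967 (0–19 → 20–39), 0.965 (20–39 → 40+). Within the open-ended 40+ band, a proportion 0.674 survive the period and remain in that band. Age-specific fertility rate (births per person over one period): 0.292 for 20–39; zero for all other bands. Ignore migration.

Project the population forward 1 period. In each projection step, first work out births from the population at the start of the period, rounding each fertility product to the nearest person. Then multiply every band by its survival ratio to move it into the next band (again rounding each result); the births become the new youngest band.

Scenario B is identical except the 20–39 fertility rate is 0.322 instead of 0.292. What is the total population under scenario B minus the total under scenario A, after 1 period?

Call the groups 1 to 3, youngest first.
— Period 1 —
Births: 1770 × 0.292 = 517
Group 2: 1670 × 0.967 = 1615
Group 3: 1770 × 0.965 + 1680 × 0.674 = 1708 + 1132 = 2840
Giving 517 / 1615 / 2840.
Scenario A total after 1 period: 4972
Scenario B projection —
— Period 1 —
Births: 1770 × 0.322 = 570
Group 2: 1670 × 0.967 = 1615
Group 3: 1770 × 0.965 + 1680 × 0.674 = 1708 + 1132 = 2840
Giving 570 / 1615 / 2840.
Scenario B total after 1 period: 5025
Difference B − A = 5025 − 4972 = 53

53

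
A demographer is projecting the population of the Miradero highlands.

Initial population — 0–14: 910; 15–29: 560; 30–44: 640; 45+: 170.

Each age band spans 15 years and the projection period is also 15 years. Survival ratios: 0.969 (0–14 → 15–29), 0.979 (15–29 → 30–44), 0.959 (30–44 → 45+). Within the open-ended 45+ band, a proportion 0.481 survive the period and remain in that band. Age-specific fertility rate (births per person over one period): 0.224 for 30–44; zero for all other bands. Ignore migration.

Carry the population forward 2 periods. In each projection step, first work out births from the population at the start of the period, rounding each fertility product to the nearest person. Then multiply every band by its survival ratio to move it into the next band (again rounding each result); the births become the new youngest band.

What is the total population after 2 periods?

1986

After projecting period 1:
Births: 640 * 0.224 = 143
15–29: 910 * 0.969 = 882
30–44: 560 * 0.979 = 548
45+: 640 * 0.959 + 170 * 0.481 = 614 + 82 = 696
Population now: 0–14=143, 15–29=882, 30–44=548, 45+=696
After projecting period 2:
Births: 548 * 0.224 = 123
15–29: 143 * 0.969 = 139
30–44: 882 * 0.979 = 863
45+: 548 * 0.959 + 696 * 0.481 = 526 + 335 = 861
Population now: 0–14=123, 15–29=139, 30–44=863, 45+=861
Total after period 2: 123 + 139 + 863 + 861 = 1986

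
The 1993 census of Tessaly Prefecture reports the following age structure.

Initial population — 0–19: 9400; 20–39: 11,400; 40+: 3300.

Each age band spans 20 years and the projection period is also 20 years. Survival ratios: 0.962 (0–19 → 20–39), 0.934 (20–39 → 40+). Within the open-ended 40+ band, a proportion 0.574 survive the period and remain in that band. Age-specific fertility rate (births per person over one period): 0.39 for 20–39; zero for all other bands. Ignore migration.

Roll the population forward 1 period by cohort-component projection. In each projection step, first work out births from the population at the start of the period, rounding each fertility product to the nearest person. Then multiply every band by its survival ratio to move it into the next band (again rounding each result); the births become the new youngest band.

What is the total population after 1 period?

After projecting period 1:
Births: 11400 × 0.39 = 4446
20–39: 9400 × 0.962 = 9043
40+: 11400 × 0.934 + 3300 × 0.574 = 10648 + 1894 = 12542
→ [4446, 9043, 12542]
Total after period 1: 4446 + 9043 + 12542 = 26031

26031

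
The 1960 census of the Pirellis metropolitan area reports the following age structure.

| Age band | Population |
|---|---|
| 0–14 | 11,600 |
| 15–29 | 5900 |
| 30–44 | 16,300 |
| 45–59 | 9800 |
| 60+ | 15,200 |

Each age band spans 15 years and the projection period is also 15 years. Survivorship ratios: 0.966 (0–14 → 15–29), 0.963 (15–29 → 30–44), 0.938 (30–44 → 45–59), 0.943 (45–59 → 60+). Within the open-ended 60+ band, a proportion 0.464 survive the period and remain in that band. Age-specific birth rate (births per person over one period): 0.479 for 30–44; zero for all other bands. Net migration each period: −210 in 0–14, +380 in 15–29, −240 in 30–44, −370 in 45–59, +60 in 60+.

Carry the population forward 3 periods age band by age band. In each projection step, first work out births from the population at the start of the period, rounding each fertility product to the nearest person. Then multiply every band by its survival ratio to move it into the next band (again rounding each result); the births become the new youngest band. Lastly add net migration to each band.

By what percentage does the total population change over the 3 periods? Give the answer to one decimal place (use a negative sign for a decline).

Call the groups 1 to 5, youngest first.
[period 1]
Births: 16300 × 0.479 = 7808
Group 2: 11600 × 0.966 = 11206
Group 3: 5900 × 0.963 = 5682
Group 4: 16300 × 0.938 = 15289
Group 5: 9800 × 0.943 + 15200 × 0.464 = 9241 + 7053 = 16294
Net migration: Group 1 − 210 → 7598; Group 2 + 380 → 11586; Group 3 − 240 → 5442; Group 4 − 370 → 14919; Group 5 + 60 → 16354
→ [7598, 11586, 5442, 14919, 16354]
[period 2]
Births: 5442 × 0.479 = 2607
Group 2: 7598 × 0.966 = 7340
Group 3: 11586 × 0.963 = 11157
Group 4: 5442 × 0.938 = 5105
Group 5: 14919 × 0.943 + 16354 × 0.464 = 14069 + 7588 = 21657
Net migration: Group 1 − 210 → 2397; Group 2 + 380 → 7720; Group 3 − 240 → 10917; Group 4 − 370 → 4735; Group 5 + 60 → 21717
→ [2397, 7720, 10917, 4735, 21717]
[period 3]
Births: 10917 × 0.479 = 5229
Group 2: 2397 × 0.966 = 2316
Group 3: 7720 × 0.963 = 7434
Group 4: 10917 × 0.938 = 10240
Group 5: 4735 × 0.943 + 21717 × 0.464 = 4465 + 10077 = 14542
Net migration: Group 1 − 210 → 5019; Group 2 + 380 → 2696; Group 3 − 240 → 7194; Group 4 − 370 → 9870; Group 5 + 60 → 14602
→ [5019, 2696, 7194, 9870, 14602]
Total: 58800 → 39381; change = -19419; percentage change = -33.0%

-33.0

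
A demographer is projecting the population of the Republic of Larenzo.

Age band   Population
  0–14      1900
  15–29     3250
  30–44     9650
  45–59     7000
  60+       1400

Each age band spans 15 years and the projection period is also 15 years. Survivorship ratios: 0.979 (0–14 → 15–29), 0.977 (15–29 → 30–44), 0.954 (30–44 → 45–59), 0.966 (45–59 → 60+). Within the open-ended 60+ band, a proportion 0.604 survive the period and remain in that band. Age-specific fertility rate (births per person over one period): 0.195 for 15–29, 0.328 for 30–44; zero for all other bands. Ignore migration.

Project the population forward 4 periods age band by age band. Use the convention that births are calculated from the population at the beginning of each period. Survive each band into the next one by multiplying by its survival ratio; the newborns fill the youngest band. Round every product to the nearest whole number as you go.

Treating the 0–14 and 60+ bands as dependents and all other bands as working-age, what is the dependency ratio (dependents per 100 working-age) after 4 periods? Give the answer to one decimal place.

161.0

[period 1]
Births: 3250 × 0.195 = 634  |  9650 × 0.328 = 3165 — total 3799
15–29: 1900 × 0.979 = 1860
30–44: 3250 × 0.977 = 3175
45–59: 9650 × 0.954 = 9206
60+: 7000 × 0.966 + 1400 × 0.604 = 6762 + 846 = 7608
End of period: [3799, 1860, 3175, 9206, 7608]
[period 2]
Births: 1860 × 0.195 = 363  |  3175 × 0.328 = 1041 — total 1404
15–29: 3799 × 0.979 = 3719
30–44: 1860 × 0.977 = 1817
45–59: 3175 × 0.954 = 3029
60+: 9206 × 0.966 + 7608 × 0.604 = 8893 + 4595 = 13488
End of period: [1404, 3719, 1817, 3029, 13488]
[period 3]
Births: 3719 × 0.195 = 725  |  1817 × 0.328 = 596 — total 1321
15–29: 1404 × 0.979 = 1375
30–44: 3719 × 0.977 = 3633
45–59: 1817 × 0.954 = 1733
60+: 3029 × 0.966 + 13488 × 0.604 = 2926 + 8147 = 11073
End of period: [1321, 1375, 3633, 1733, 11073]
[period 4]
Births: 1375 × 0.195 = 268  |  3633 × 0.328 = 1192 — total 1460
15–29: 1321 × 0.979 = 1293
30–44: 1375 × 0.977 = 1343
45–59: 3633 × 0.954 = 3466
60+: 1733 × 0.966 + 11073 × 0.604 = 1674 + 6688 = 8362
End of period: [1460, 1293, 1343, 3466, 8362]
Dependents (band 0–14 + band 60+) = 1460 + 8362 = 9822; working-age = 6102; ratio = 9822/6102 × 100 = 161.0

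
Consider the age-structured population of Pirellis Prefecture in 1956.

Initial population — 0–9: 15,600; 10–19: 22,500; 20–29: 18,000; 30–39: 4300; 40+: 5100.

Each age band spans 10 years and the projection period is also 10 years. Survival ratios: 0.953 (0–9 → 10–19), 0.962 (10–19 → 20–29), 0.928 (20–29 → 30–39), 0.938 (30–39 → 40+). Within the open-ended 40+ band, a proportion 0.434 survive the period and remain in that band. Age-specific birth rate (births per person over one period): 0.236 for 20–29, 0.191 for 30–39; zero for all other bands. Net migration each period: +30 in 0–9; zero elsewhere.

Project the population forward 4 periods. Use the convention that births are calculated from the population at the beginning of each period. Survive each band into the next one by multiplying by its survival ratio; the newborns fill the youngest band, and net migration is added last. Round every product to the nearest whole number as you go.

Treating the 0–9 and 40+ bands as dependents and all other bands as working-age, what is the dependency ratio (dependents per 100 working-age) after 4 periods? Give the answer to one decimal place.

147.1

— Period 1 —
Births: 18000 × 0.236 = 4248, 4300 × 0.191 = 821 — total 5069
10–19: 15600 × 0.953 = 14867
20–29: 22500 × 0.962 = 21645
30–39: 18000 × 0.928 = 16704
40+: 4300 × 0.938 + 5100 × 0.434 = 4033 + 2213 = 6246
Net migration: 0–9 + 30 → 5099
Giving 5099 / 14867 / 21645 / 16704 / 6246.
— Period 2 —
Births: 21645 × 0.236 = 5108, 16704 × 0.191 = 3190 — total 8298
10–19: 5099 × 0.953 = 4859
20–29: 14867 × 0.962 = 14302
30–39: 21645 × 0.928 = 20087
40+: 16704 × 0.938 + 6246 × 0.434 = 15668 + 2711 = 18379
Net migration: 0–9 + 30 → 8328
Giving 8328 / 4859 / 14302 / 20087 / 18379.
— Period 3 —
Births: 14302 × 0.236 = 3375, 20087 × 0.191 = 3837 — total 7212
10–19: 8328 × 0.953 = 7937
20–29: 4859 × 0.962 = 4674
30–39: 14302 × 0.928 = 13272
40+: 20087 × 0.938 + 18379 × 0.434 = 18842 + 7976 = 26818
Net migration: 0–9 + 30 → 7242
Giving 7242 / 7937 / 4674 / 13272 / 26818.
— Period 4 —
Births: 4674 × 0.236 = 1103, 13272 × 0.191 = 2535 — total 3638
10–19: 7242 × 0.953 = 6902
20–29: 7937 × 0.962 = 7635
30–39: 4674 × 0.928 = 4337
40+: 13272 × 0.938 + 26818 × 0.434 = 12449 + 11639 = 24088
Net migration: 0–9 + 30 → 3668
Giving 3668 / 6902 / 7635 / 4337 / 24088.
Dependents (band 0–9 + band 40+) = 3668 + 24088 = 27756; working-age = 18874; ratio = 27756/18874 × 100 = 147.1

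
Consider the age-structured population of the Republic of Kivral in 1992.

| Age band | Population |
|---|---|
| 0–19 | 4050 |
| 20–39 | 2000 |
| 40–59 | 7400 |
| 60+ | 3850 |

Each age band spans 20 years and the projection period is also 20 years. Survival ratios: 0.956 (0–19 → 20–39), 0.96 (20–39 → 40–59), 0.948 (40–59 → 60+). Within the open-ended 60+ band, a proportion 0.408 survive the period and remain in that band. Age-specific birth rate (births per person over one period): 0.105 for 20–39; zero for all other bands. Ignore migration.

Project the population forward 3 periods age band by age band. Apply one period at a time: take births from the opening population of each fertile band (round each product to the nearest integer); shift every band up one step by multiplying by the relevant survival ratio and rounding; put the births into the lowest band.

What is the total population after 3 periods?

6299

Call the bands 1 to 4, youngest first.
— Period 1 —
Births: 2000 × 0.105 = 210
Band 2: 4050 × 0.956 = 3872
Band 3: 2000 × 0.96 = 1920
Band 4: 7400 × 0.948 + 3850 × 0.408 = 7015 + 1571 = 8586
End of period: [210, 3872, 1920, 8586]
— Period 2 —
Births: 3872 × 0.105 = 407
Band 2: 210 × 0.956 = 201
Band 3: 3872 × 0.96 = 3717
Band 4: 1920 × 0.948 + 8586 × 0.408 = 1820 + 3503 = 5323
End of period: [407, 201, 3717, 5323]
— Period 3 —
Births: 201 × 0.105 = 21
Band 2: 407 × 0.956 = 389
Band 3: 201 × 0.96 = 193
Band 4: 3717 × 0.948 + 5323 × 0.408 = 3524 + 2172 = 5696
End of period: [21, 389, 193, 5696]
Total after period 3: 21 + 389 + 193 + 5696 = 6299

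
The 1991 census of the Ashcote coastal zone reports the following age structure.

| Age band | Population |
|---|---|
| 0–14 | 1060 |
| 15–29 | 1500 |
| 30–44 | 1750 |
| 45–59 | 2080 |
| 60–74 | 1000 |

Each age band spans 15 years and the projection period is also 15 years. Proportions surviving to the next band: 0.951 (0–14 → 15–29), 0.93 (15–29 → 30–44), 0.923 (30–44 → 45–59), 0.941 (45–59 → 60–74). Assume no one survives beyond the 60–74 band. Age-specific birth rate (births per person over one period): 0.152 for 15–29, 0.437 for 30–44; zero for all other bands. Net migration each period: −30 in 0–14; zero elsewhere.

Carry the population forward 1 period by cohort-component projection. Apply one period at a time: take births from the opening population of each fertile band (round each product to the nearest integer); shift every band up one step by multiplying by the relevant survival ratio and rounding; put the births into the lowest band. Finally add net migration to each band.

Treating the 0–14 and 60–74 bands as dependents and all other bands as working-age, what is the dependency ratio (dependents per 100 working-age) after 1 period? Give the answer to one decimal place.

72.7

Period 1:
Births: 1500 × 0.152 = 228 ; 1750 × 0.437 = 765 → total 993
15–29: 1060 × 0.951 = 1008
30–44: 1500 × 0.93 = 1395
45–59: 1750 × 0.923 = 1615
60–74: 2080 × 0.941 = 1957
Net migration: 0–14 − 30 → 963
Population now: 0–14=963, 15–29=1008, 30–44=1395, 45–59=1615, 60–74=1957
Dependents (band 0–14 + band 60–74) = 963 + 1957 = 2920; working-age = 4018; ratio = 2920/4018 × 100 = 72.7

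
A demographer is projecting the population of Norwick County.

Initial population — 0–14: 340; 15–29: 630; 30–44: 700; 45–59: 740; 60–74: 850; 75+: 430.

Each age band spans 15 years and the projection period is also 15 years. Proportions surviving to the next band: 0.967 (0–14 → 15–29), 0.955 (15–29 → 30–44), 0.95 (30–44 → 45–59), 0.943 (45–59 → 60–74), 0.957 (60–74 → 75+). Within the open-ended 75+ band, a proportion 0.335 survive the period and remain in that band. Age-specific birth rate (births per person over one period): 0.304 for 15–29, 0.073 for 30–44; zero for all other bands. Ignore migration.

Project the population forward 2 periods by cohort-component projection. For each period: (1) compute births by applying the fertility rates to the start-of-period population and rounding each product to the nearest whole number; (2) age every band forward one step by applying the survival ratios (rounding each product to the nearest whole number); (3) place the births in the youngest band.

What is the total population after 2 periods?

(Bands numbered youngest = 1 to oldest = 6.)
[period 1]
Births: 630 × 0.304 = 192 ; 700 × 0.073 = 51 → 243
Band 2: 340 × 0.967 = 329
Band 3: 630 × 0.955 = 602
Band 4: 700 × 0.95 = 665
Band 5: 740 × 0.943 = 698
Band 6: 850 × 0.957 + 430 × 0.335 = 813 + 144 = 957
End of period: [243, 329, 602, 665, 698, 957]
[period 2]
Births: 329 × 0.304 = 100 ; 602 × 0.073 = 44 → 144
Band 2: 243 × 0.967 = 235
Band 3: 329 × 0.955 = 314
Band 4: 602 × 0.95 = 572
Band 5: 665 × 0.943 = 627
Band 6: 698 × 0.957 + 957 × 0.335 = 668 + 321 = 989
End of period: [144, 235, 314, 572, 627, 989]
Total after period 2: 144 + 235 + 314 + 572 + 627 + 989 = 2881

2881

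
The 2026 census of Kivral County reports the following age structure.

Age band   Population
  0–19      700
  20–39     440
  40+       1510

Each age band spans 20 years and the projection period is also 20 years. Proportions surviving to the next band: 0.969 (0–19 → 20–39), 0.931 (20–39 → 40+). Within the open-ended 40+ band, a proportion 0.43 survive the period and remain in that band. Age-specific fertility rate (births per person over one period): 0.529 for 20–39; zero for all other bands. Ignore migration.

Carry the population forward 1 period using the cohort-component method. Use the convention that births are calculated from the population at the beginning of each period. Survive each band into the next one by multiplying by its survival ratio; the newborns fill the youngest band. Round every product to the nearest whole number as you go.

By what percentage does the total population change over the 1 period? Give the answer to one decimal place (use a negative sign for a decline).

[period 1]
Births: 440 × 0.529 = 233
20–39: 700 × 0.969 = 678
40+: 440 × 0.931 + 1510 × 0.43 = 410 + 649 = 1059
End of period: [233, 678, 1059]
Total: 2650 → 1970; change = -680; percentage change = -25.7%

-25.7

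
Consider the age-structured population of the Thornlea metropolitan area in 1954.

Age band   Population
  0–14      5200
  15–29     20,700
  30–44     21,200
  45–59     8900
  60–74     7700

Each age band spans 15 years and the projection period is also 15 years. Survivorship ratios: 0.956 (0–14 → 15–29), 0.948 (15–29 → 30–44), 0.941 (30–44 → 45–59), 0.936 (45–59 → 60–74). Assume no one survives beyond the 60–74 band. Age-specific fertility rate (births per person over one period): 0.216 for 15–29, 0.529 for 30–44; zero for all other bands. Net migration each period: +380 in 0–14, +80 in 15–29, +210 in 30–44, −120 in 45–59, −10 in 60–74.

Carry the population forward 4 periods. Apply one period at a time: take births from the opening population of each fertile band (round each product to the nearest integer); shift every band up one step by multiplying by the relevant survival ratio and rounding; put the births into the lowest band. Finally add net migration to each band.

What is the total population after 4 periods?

46139

[period 1]
Births: 20700 * 0.216 = 4471, 21200 * 0.529 = 11215 → total 15686
15–29: 5200 * 0.956 = 4971
30–44: 20700 * 0.948 = 19624
45–59: 21200 * 0.941 = 19949
60–74: 8900 * 0.936 = 8330
Net migration: 0–14 + 380 → 16066; 15–29 + 80 → 5051; 30–44 + 210 → 19834; 45–59 − 120 → 19829; 60–74 − 10 → 8320
End of period: [16066, 5051, 19834, 19829, 8320]
[period 2]
Births: 5051 * 0.216 = 1091, 19834 * 0.529 = 10492 → total 11583
15–29: 16066 * 0.956 = 15359
30–44: 5051 * 0.948 = 4788
45–59: 19834 * 0.941 = 18664
60–74: 19829 * 0.936 = 18560
Net migration: 0–14 + 380 → 11963; 15–29 + 80 → 15439; 30–44 + 210 → 4998; 45–59 − 120 → 18544; 60–74 − 10 → 18550
End of period: [11963, 15439, 4998, 18544, 18550]
[period 3]
Births: 15439 * 0.216 = 3335, 4998 * 0.529 = 2644 → total 5979
15–29: 11963 * 0.956 = 11437
30–44: 15439 * 0.948 = 14636
45–59: 4998 * 0.941 = 4703
60–74: 18544 * 0.936 = 17357
Net migration: 0–14 + 380 → 6359; 15–29 + 80 → 11517; 30–44 + 210 → 14846; 45–59 − 120 → 4583; 60–74 − 10 → 17347
End of period: [6359, 11517, 14846, 4583, 17347]
[period 4]
Births: 11517 * 0.216 = 2488, 14846 * 0.529 = 7854 → total 10342
15–29: 6359 * 0.956 = 6079
30–44: 11517 * 0.948 = 10918
45–59: 14846 * 0.941 = 13970
60–74: 4583 * 0.936 = 4290
Net migration: 0–14 + 380 → 10722; 15–29 + 80 → 6159; 30–44 + 210 → 11128; 45–59 − 120 → 13850; 60–74 − 10 → 4280
End of period: [10722, 6159, 11128, 13850, 4280]
Total after period 4: 10722 + 6159 + 11128 + 13850 + 4280 = 46139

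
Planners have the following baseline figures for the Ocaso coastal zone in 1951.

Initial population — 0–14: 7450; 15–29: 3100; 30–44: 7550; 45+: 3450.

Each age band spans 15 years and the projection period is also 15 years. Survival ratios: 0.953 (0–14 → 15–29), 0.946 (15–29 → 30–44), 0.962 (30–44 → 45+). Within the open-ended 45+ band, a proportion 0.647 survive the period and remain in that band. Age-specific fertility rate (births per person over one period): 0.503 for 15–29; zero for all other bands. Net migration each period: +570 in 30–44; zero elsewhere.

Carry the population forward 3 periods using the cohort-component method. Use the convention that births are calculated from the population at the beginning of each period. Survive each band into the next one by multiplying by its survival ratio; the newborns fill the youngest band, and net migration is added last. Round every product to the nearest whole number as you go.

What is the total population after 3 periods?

Let band 1 be 0–14 through band 4 = 45+.
— Period 1 —
Births: 3100 × 0.503 = 1559
Band 2: 7450 × 0.953 = 7100
Band 3: 3100 × 0.946 = 2933
Band 4: 7550 × 0.962 + 3450 × 0.647 = 7263 + 2232 = 9495
Net migration: Band 3 + 570 → 3503
Giving 1559 / 7100 / 3503 / 9495.
— Period 2 —
Births: 7100 × 0.503 = 3571
Band 2: 1559 × 0.953 = 1486
Band 3: 7100 × 0.946 = 6717
Band 4: 3503 × 0.962 + 9495 × 0.647 = 3370 + 6143 = 9513
Net migration: Band 3 + 570 → 7287
Giving 3571 / 1486 / 7287 / 9513.
— Period 3 —
Births: 1486 × 0.503 = 747
Band 2: 3571 × 0.953 = 3403
Band 3: 1486 × 0.946 = 1406
Band 4: 7287 × 0.962 + 9513 × 0.647 = 7010 + 6155 = 13165
Net migration: Band 3 + 570 → 1976
Giving 747 / 3403 / 1976 / 13165.
Total after period 3: 747 + 3403 + 1976 + 13165 = 19291

19291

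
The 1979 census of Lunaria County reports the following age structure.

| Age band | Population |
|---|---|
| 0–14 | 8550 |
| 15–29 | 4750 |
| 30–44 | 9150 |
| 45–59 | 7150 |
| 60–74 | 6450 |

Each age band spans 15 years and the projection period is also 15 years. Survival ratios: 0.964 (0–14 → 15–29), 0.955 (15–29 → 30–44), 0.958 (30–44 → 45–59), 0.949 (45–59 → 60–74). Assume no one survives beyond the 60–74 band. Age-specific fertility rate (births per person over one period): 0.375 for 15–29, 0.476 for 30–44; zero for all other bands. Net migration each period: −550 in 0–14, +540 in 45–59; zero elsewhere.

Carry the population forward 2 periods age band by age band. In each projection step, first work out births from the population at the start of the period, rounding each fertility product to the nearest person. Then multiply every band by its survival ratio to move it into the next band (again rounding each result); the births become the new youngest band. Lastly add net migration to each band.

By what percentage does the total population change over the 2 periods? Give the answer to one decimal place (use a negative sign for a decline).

Numbering the bands 1..5 from youngest to oldest:
— Period 1 —
Births: 4750 * 0.375 = 1781, 9150 * 0.476 = 4355 ⇒ total 6136
Band 2: 8550 * 0.964 = 8242
Band 3: 4750 * 0.955 = 4536
Band 4: 9150 * 0.958 = 8766
Band 5: 7150 * 0.949 = 6785
Net migration: Band 1 − 550 → 5586; Band 4 + 540 → 9306
Giving 5586 / 8242 / 4536 / 9306 / 6785.
— Period 2 —
Births: 8242 * 0.375 = 3091, 4536 * 0.476 = 2159 ⇒ total 5250
Band 2: 5586 * 0.964 = 5385
Band 3: 8242 * 0.955 = 7871
Band 4: 4536 * 0.958 = 4345
Band 5: 9306 * 0.949 = 8831
Net migration: Band 1 − 550 → 4700; Band 4 + 540 → 4885
Giving 4700 / 5385 / 7871 / 4885 / 8831.
Total: 36050 → 31672; change = -4378; percentage change = -12.1%

-12.1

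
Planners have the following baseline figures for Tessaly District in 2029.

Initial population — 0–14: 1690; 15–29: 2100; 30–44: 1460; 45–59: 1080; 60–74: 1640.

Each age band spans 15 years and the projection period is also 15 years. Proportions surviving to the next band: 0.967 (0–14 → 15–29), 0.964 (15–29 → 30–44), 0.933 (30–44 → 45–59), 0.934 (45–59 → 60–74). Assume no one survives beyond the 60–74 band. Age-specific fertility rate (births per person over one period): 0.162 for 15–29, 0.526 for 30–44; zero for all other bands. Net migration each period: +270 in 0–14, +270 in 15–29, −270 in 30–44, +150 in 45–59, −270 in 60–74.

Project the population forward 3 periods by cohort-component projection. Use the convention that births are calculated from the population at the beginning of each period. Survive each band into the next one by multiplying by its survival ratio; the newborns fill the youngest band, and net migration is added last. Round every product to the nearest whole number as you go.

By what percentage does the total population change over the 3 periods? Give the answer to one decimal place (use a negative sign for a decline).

-7.7

(Groups numbered youngest = 1 to oldest = 5.)
[period 1]
Births: 2100 * 0.162 = 340  |  1460 * 0.526 = 768 → total 1108
Group 2: 1690 * 0.967 = 1634
Group 3: 2100 * 0.964 = 2024
Group 4: 1460 * 0.933 = 1362
Group 5: 1080 * 0.934 = 1009
Net migration: Group 1 + 270 → 1378; Group 2 + 270 → 1904; Group 3 − 270 → 1754; Group 4 + 150 → 1512; Group 5 − 270 → 739
Giving 1378 / 1904 / 1754 / 1512 / 739.
[period 2]
Births: 1904 * 0.162 = 308  |  1754 * 0.526 = 923 → total 1231
Group 2: 1378 * 0.967 = 1333
Group 3: 1904 * 0.964 = 1835
Group 4: 1754 * 0.933 = 1636
Group 5: 1512 * 0.934 = 1412
Net migration: Group 1 + 270 → 1501; Group 2 + 270 → 1603; Group 3 − 270 → 1565; Group 4 + 150 → 1786; Group 5 − 270 → 1142
Giving 1501 / 1603 / 1565 / 1786 / 1142.
[period 3]
Births: 1603 * 0.162 = 260  |  1565 * 0.526 = 823 → total 1083
Group 2: 1501 * 0.967 = 1451
Group 3: 1603 * 0.964 = 1545
Group 4: 1565 * 0.933 = 1460
Group 5: 1786 * 0.934 = 1668
Net migration: Group 1 + 270 → 1353; Group 2 + 270 → 1721; Group 3 − 270 → 1275; Group 4 + 150 → 1610; Group 5 − 270 → 1398
Giving 1353 / 1721 / 1275 / 1610 / 1398.
Total: 7970 → 7357; change = -613; percentage change = -7.7%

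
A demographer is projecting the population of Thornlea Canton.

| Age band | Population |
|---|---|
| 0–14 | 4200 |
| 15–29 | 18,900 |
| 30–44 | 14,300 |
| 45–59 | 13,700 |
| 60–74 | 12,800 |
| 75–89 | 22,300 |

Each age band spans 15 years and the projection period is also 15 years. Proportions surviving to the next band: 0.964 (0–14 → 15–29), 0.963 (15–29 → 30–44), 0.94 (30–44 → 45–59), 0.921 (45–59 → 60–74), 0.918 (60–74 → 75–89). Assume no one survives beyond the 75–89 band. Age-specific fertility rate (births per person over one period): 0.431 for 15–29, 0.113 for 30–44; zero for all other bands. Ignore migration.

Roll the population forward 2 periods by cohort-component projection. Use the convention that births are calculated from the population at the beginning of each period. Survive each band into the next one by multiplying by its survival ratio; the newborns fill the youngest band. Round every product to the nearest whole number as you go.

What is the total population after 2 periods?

58184

Call the bands 1 to 6, youngest first.
— Period 1 —
Births: 18900 * 0.431 = 8146, 14300 * 0.113 = 1616 → 9762
Band 2: 4200 * 0.964 = 4049
Band 3: 18900 * 0.963 = 18201
Band 4: 14300 * 0.94 = 13442
Band 5: 13700 * 0.921 = 12618
Band 6: 12800 * 0.918 = 11750
Giving 9762 / 4049 / 18201 / 13442 / 12618 / 11750.
— Period 2 —
Births: 4049 * 0.431 = 1745, 18201 * 0.113 = 2057 → 3802
Band 2: 9762 * 0.964 = 9411
Band 3: 4049 * 0.963 = 3899
Band 4: 18201 * 0.94 = 17109
Band 5: 13442 * 0.921 = 12380
Band 6: 12618 * 0.918 = 11583
Giving 3802 / 9411 / 3899 / 17109 / 12380 / 11583.
Total after period 2: 3802 + 9411 + 3899 + 17109 + 12380 + 11583 = 58184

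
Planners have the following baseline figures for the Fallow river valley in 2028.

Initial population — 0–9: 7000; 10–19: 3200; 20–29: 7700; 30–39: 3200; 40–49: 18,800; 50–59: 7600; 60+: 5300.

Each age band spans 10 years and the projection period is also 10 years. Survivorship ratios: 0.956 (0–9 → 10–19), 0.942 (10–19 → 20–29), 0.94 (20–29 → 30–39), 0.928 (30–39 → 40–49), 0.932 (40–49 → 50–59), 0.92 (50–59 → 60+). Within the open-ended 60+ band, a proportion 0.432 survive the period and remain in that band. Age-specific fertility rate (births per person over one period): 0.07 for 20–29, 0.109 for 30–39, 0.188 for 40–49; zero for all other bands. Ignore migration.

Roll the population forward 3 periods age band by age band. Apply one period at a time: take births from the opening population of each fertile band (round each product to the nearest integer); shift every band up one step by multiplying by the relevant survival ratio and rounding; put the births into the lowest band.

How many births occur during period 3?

(Bands numbered youngest = 1 to oldest = 7.)
Period 1.
Births: 7700 * 0.07 = 539 ; 3200 * 0.109 = 349 ; 18800 * 0.188 = 3534 — total 4422
Band 2: 7000 * 0.956 = 6692
Band 3: 3200 * 0.942 = 3014
Band 4: 7700 * 0.94 = 7238
Band 5: 3200 * 0.928 = 2970
Band 6: 18800 * 0.932 = 17522
Band 7: 7600 * 0.92 + 5300 * 0.432 = 6992 + 2290 = 9282
→ [4422, 6692, 3014, 7238, 2970, 17522, 9282]
Period 2.
Births: 3014 * 0.07 = 211 ; 7238 * 0.109 = 789 ; 2970 * 0.188 = 558 — total 1558
Band 2: 4422 * 0.956 = 4227
Band 3: 6692 * 0.942 = 6304
Band 4: 3014 * 0.94 = 2833
Band 5: 7238 * 0.928 = 6717
Band 6: 2970 * 0.932 = 2768
Band 7: 17522 * 0.92 + 9282 * 0.432 = 16120 + 4010 = 20130
→ [1558, 4227, 6304, 2833, 6717, 2768, 20130]
Period 3.
Births: 6304 * 0.07 = 441 ; 2833 * 0.109 = 309 ; 6717 * 0.188 = 1263 — total 2013
Band 2: 1558 * 0.956 = 1489
Band 3: 4227 * 0.942 = 3982
Band 4: 6304 * 0.94 = 5926
Band 5: 2833 * 0.928 = 2629
Band 6: 6717 * 0.932 = 6260
Band 7: 2768 * 0.92 + 20130 * 0.432 = 2547 + 8696 = 11243
→ [2013, 1489, 3982, 5926, 2629, 6260, 11243]

2013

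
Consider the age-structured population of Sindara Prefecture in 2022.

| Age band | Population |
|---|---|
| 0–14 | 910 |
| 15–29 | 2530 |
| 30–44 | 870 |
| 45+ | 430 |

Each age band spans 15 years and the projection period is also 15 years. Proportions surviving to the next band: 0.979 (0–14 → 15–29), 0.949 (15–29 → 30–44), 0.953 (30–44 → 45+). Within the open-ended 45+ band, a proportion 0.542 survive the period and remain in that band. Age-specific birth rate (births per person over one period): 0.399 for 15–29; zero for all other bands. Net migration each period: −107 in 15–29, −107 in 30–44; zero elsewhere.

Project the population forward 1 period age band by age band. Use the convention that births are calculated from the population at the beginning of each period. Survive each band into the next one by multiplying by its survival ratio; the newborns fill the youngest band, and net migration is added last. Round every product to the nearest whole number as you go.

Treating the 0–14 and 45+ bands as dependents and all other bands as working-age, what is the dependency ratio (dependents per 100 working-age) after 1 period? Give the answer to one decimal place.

Let band 1 be 0–14 through band 4 = 45+.
Period 1:
Births: 2530 * 0.399 = 1009
Band 2: 910 * 0.979 = 891
Band 3: 2530 * 0.949 = 2401
Band 4: 870 * 0.953 + 430 * 0.542 = 829 + 233 = 1062
Net migration: Band 2 − 107 → 784; Band 3 − 107 → 2294
→ [1009, 784, 2294, 1062]
Dependents (band 0–14 + band 45+) = 1009 + 1062 = 2071; working-age = 3078; ratio = 2071/3078 × 100 = 67.3

67.3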